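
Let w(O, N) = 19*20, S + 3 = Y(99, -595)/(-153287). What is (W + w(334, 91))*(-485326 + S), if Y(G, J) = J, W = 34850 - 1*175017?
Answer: 10399401560618636/153287 ≈ 6.7843e+10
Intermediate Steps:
W = -140167 (W = 34850 - 175017 = -140167)
S = -459266/153287 (S = -3 - 595/(-153287) = -3 - 595*(-1/153287) = -3 + 595/153287 = -459266/153287 ≈ -2.9961)
w(O, N) = 380
(W + w(334, 91))*(-485326 + S) = (-140167 + 380)*(-485326 - 459266/153287) = -139787*(-74394625828/153287) = 10399401560618636/153287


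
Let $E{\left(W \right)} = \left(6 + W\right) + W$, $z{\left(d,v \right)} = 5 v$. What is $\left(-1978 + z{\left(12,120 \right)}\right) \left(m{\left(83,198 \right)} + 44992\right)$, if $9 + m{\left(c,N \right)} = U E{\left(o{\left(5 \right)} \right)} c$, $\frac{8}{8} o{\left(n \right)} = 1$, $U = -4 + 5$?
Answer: $-62901566$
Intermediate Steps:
$U = 1$
$o{\left(n \right)} = 1$
$E{\left(W \right)} = 6 + 2 W$
$m{\left(c,N \right)} = -9 + 8 c$ ($m{\left(c,N \right)} = -9 + 1 \left(6 + 2 \cdot 1\right) c = -9 + 1 \left(6 + 2\right) c = -9 + 1 \cdot 8 c = -9 + 8 c$)
$\left(-1978 + z{\left(12,120 \right)}\right) \left(m{\left(83,198 \right)} + 44992\right) = \left(-1978 + 5 \cdot 120\right) \left(\left(-9 + 8 \cdot 83\right) + 44992\right) = \left(-1978 + 600\right) \left(\left(-9 + 664\right) + 44992\right) = - 1378 \left(655 + 44992\right) = \left(-1378\right) 45647 = -62901566$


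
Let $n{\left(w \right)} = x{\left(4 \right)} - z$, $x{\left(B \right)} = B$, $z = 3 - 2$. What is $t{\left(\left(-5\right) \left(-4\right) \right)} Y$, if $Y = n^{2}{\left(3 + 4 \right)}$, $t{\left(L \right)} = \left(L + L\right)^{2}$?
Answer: $14400$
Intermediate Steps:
$z = 1$
$t{\left(L \right)} = 4 L^{2}$ ($t{\left(L \right)} = \left(2 L\right)^{2} = 4 L^{2}$)
$n{\left(w \right)} = 3$ ($n{\left(w \right)} = 4 - 1 = 3$)
$Y = 9$ ($Y = 3^{2} = 9$)
$t{\left(\left(-5\right) \left(-4\right) \right)} Y = 4 \left(\left(-5\right) \left(-4\right)\right)^{2} \cdot 9 = 4 \cdot 20^{2} \cdot 9 = 4 \cdot 400 \cdot 9 = 1600 \cdot 9 = 14400$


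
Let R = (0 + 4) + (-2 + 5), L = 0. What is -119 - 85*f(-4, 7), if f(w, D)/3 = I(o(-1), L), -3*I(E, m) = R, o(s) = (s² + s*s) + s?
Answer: 476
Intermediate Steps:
o(s) = s + 2*s² (o(s) = (s² + s²) + s = 2*s² + s = s + 2*s²)
R = 7 (R = 4 + 3 = 7)
I(E, m) = -7/3 (I(E, m) = -⅓*7 = -7/3)
f(w, D) = -7 (f(w, D) = 3*(-7/3) = -7)
-119 - 85*f(-4, 7) = -119 - 85*(-7) = -119 + 595 = 476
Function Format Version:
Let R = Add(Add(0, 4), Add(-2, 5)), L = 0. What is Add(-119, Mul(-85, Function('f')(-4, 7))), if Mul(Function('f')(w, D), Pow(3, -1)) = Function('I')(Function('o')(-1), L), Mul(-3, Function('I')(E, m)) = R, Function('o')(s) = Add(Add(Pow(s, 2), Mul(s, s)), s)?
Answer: 476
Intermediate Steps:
Function('o')(s) = Add(s, Mul(2, Pow(s, 2))) (Function('o')(s) = Add(Add(Pow(s, 2), Pow(s, 2)), s) = Add(Mul(2, Pow(s, 2)), s) = Add(s, Mul(2, Pow(s, 2))))
R = 7 (R = Add(4, 3) = 7)
Function('I')(E, m) = Rational(-7, 3) (Function('I')(E, m) = Mul(Rational(-1, 3), 7) = Rational(-7, 3))
Function('f')(w, D) = -7 (Function('f')(w, D) = Mul(3, Rational(-7, 3)) = -7)
Add(-119, Mul(-85, Function('f')(-4, 7))) = Add(-119, Mul(-85, -7)) = Add(-119, 595) = 476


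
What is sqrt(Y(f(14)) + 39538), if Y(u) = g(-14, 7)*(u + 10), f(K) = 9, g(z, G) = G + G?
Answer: 2*sqrt(9951) ≈ 199.51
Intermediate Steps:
g(z, G) = 2*G
Y(u) = 140 + 14*u (Y(u) = (2*7)*(u + 10) = 14*(10 + u) = 140 + 14*u)
sqrt(Y(f(14)) + 39538) = sqrt((140 + 14*9) + 39538) = sqrt((140 + 126) + 39538) = sqrt(266 + 39538) = sqrt(39804) = 2*sqrt(9951)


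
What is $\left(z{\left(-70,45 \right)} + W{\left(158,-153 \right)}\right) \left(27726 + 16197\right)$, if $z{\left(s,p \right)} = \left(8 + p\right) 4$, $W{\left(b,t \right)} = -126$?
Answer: $3777378$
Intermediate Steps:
$z{\left(s,p \right)} = 32 + 4 p$
$\left(z{\left(-70,45 \right)} + W{\left(158,-153 \right)}\right) \left(27726 + 16197\right) = \left(\left(32 + 4 \cdot 45\right) - 126\right) \left(27726 + 16197\right) = \left(\left(32 + 180\right) - 126\right) 43923 = \left(212 - 126\right) 43923 = 86 \cdot 43923 = 3777378$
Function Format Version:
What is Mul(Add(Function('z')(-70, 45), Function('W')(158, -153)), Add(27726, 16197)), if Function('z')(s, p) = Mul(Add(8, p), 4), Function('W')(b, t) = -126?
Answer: 3777378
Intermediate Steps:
Function('z')(s, p) = Add(32, Mul(4, p))
Mul(Add(Function('z')(-70, 45), Function('W')(158, -153)), Add(27726, 16197)) = Mul(Add(Add(32, Mul(4, 45)), -126), Add(27726, 16197)) = Mul(Add(Add(32, 180), -126), 43923) = Mul(Add(212, -126), 43923) = Mul(86, 43923) = 3777378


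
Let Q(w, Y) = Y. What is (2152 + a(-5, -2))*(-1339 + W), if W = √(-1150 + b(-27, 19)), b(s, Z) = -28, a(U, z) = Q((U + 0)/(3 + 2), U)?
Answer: -2874833 + 2147*I*√1178 ≈ -2.8748e+6 + 73689.0*I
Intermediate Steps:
a(U, z) = U
W = I*√1178 (W = √(-1150 - 28) = √(-1178) = I*√1178 ≈ 34.322*I)
(2152 + a(-5, -2))*(-1339 + W) = (2152 - 5)*(-1339 + I*√1178) = 2147*(-1339 + I*√1178) = -2874833 + 2147*I*√1178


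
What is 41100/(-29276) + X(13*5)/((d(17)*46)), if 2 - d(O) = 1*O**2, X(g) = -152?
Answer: -67269031/48312719 ≈ -1.3924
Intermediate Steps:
d(O) = 2 - O**2
41100/(-29276) + X(13*5)/((d(17)*46)) = 41100/(-29276) - 152*1/(46*(2 - 1*17**2)) = 41100*(-1/29276) - 152*1/(46*(2 - 1*289)) = -10275/7319 - 152*1/(46*(2 - 289)) = -10275/7319 - 152/((-287*46)) = -10275/7319 - 152/(-13202) = -10275/7319 - 152*(-1/13202) = -10275/7319 + 76/6601 = -67269031/48312719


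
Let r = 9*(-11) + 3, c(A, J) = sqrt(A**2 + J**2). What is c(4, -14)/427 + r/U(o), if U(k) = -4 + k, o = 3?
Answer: 96 + 2*sqrt(53)/427 ≈ 96.034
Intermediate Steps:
r = -96 (r = -99 + 3 = -96)
c(4, -14)/427 + r/U(o) = sqrt(4**2 + (-14)**2)/427 - 96/(-4 + 3) = sqrt(16 + 196)*(1/427) - 96/(-1) = sqrt(212)*(1/427) - 96*(-1) = (2*sqrt(53))*(1/427) + 96 = 2*sqrt(53)/427 + 96 = 96 + 2*sqrt(53)/427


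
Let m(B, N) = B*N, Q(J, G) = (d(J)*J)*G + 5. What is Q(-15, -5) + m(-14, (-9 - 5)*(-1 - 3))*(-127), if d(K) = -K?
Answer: 100698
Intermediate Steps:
Q(J, G) = 5 - G*J² (Q(J, G) = ((-J)*J)*G + 5 = (-J²)*G + 5 = -G*J² + 5 = 5 - G*J²)
Q(-15, -5) + m(-14, (-9 - 5)*(-1 - 3))*(-127) = (5 - 1*(-5)*(-15)²) - 14*(-9 - 5)*(-1 - 3)*(-127) = (5 - 1*(-5)*225) - (-196)*(-4)*(-127) = (5 + 1125) - 14*56*(-127) = 1130 - 784*(-127) = 1130 + 99568 = 100698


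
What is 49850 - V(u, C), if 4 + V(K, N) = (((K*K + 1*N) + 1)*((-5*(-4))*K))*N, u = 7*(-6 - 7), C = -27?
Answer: -405600846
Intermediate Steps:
u = -91 (u = 7*(-13) = -91)
V(K, N) = -4 + 20*K*N*(1 + N + K²) (V(K, N) = -4 + (((K*K + 1*N) + 1)*((-5*(-4))*K))*N = -4 + (((K² + N) + 1)*(20*K))*N = -4 + (((N + K²) + 1)*(20*K))*N = -4 + ((1 + N + K²)*(20*K))*N = -4 + (20*K*(1 + N + K²))*N = -4 + 20*K*N*(1 + N + K²))
49850 - V(u, C) = 49850 - (-4 + 20*(-91)*(-27) + 20*(-91)*(-27)² + 20*(-27)*(-91)³) = 49850 - (-4 + 49140 + 20*(-91)*729 + 20*(-27)*(-753571)) = 49850 - (-4 + 49140 - 1326780 + 406928340) = 49850 - 1*405650696 = 49850 - 405650696 = -405600846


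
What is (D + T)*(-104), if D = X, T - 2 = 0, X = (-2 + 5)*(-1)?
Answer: 104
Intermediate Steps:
X = -3 (X = 3*(-1) = -3)
T = 2 (T = 2 + 0 = 2)
D = -3
(D + T)*(-104) = (-3 + 2)*(-104) = -1*(-104) = 104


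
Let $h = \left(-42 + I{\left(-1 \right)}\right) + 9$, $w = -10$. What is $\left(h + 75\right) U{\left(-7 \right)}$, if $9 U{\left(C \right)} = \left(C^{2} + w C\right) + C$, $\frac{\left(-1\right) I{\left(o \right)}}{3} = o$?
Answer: $560$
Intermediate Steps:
$I{\left(o \right)} = - 3 o$
$U{\left(C \right)} = - C + \frac{C^{2}}{9}$ ($U{\left(C \right)} = \frac{\left(C^{2} - 10 C\right) + C}{9} = \frac{C^{2} - 9 C}{9} = - C + \frac{C^{2}}{9}$)
$h = -30$ ($h = \left(-42 - -3\right) + 9 = \left(-42 + 3\right) + 9 = -39 + 9 = -30$)
$\left(h + 75\right) U{\left(-7 \right)} = \left(-30 + 75\right) \frac{1}{9} \left(-7\right) \left(-9 - 7\right) = 45 \cdot \frac{1}{9} \left(-7\right) \left(-16\right) = 45 \cdot \frac{112}{9} = 560$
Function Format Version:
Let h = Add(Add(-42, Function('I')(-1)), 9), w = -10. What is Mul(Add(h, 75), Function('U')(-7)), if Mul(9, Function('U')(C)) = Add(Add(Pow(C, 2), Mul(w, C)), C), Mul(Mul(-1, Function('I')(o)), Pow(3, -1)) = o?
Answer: 560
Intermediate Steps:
Function('I')(o) = Mul(-3, o)
Function('U')(C) = Add(Mul(-1, C), Mul(Rational(1, 9), Pow(C, 2))) (Function('U')(C) = Mul(Rational(1, 9), Add(Add(Pow(C, 2), Mul(-10, C)), C)) = Mul(Rational(1, 9), Add(Pow(C, 2), Mul(-9, C))) = Add(Mul(-1, C), Mul(Rational(1, 9), Pow(C, 2))))
h = -30 (h = Add(Add(-42, Mul(-3, -1)), 9) = Add(Add(-42, 3), 9) = Add(-39, 9) = -30)
Mul(Add(h, 75), Function('U')(-7)) = Mul(Add(-30, 75), Mul(Rational(1, 9), -7, Add(-9, -7))) = Mul(45, Mul(Rational(1, 9), -7, -16)) = Mul(45, Rational(112, 9)) = 560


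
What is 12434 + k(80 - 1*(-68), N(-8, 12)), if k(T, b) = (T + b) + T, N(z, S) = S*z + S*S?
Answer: 12778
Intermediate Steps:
N(z, S) = S² + S*z (N(z, S) = S*z + S² = S² + S*z)
k(T, b) = b + 2*T
12434 + k(80 - 1*(-68), N(-8, 12)) = 12434 + (12*(12 - 8) + 2*(80 - 1*(-68))) = 12434 + (12*4 + 2*(80 + 68)) = 12434 + (48 + 2*148) = 12434 + (48 + 296) = 12434 + 344 = 12778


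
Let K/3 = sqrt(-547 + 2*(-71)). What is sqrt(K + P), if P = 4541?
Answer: sqrt(4541 + 3*I*sqrt(689)) ≈ 67.39 + 0.5843*I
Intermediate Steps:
K = 3*I*sqrt(689) (K = 3*sqrt(-547 + 2*(-71)) = 3*sqrt(-547 - 142) = 3*sqrt(-689) = 3*(I*sqrt(689)) = 3*I*sqrt(689) ≈ 78.746*I)
sqrt(K + P) = sqrt(3*I*sqrt(689) + 4541) = sqrt(4541 + 3*I*sqrt(689))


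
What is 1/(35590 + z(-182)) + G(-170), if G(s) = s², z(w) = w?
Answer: 1023291201/35408 ≈ 28900.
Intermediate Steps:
1/(35590 + z(-182)) + G(-170) = 1/(35590 - 182) + (-170)² = 1/35408 + 28900 = 1023291201/35408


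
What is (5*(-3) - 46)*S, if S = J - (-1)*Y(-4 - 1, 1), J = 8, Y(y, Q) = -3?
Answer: -305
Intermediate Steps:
S = 5 (S = 8 - (-1)*(-3) = 8 - 1*3 = 8 - 3 = 5)
(5*(-3) - 46)*S = (5*(-3) - 46)*5 = (-15 - 46)*5 = -61*5 = -305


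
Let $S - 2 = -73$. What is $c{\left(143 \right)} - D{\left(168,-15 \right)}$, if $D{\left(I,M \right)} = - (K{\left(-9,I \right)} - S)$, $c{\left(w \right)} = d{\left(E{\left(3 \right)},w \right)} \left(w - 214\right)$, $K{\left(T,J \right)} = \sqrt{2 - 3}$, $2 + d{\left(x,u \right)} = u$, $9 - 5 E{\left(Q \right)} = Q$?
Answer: $-9940 + i \approx -9940.0 + 1.0 i$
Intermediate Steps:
$S = -71$ ($S = 2 - 73 = -71$)
$E{\left(Q \right)} = \frac{9}{5} - \frac{Q}{5}$
$d{\left(x,u \right)} = -2 + u$
$K{\left(T,J \right)} = i$ ($K{\left(T,J \right)} = \sqrt{-1} = i$)
$c{\left(w \right)} = \left(-214 + w\right) \left(-2 + w\right)$ ($c{\left(w \right)} = \left(-2 + w\right) \left(w - 214\right) = \left(-2 + w\right) \left(-214 + w\right) = \left(-214 + w\right) \left(-2 + w\right)$)
$D{\left(I,M \right)} = -71 - i$ ($D{\left(I,M \right)} = - (i - -71) = - (i + 71) = - (71 + i) = -71 - i$)
$c{\left(143 \right)} - D{\left(168,-15 \right)} = \left(-214 + 143\right) \left(-2 + 143\right) - \left(-71 - i\right) = \left(-71\right) 141 + \left(71 + i\right) = -10011 + \left(71 + i\right) = -9940 + i$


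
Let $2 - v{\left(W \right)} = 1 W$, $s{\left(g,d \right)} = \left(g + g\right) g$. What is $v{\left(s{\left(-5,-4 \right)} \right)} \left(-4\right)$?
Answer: $192$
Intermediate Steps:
$s{\left(g,d \right)} = 2 g^{2}$ ($s{\left(g,d \right)} = 2 g g = 2 g^{2}$)
$v{\left(W \right)} = 2 - W$ ($v{\left(W \right)} = 2 - 1 W = 2 - W$)
$v{\left(s{\left(-5,-4 \right)} \right)} \left(-4\right) = \left(2 - 2 \left(-5\right)^{2}\right) \left(-4\right) = \left(2 - 2 \cdot 25\right) \left(-4\right) = \left(2 - 50\right) \left(-4\right) = \left(-48\right) \left(-4\right) = 192$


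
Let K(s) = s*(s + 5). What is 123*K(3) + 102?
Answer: 3054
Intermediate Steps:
K(s) = s*(5 + s)
123*K(3) + 102 = 123*(3*(5 + 3)) + 102 = 123*(3*8) + 102 = 123*24 + 102 = 2952 + 102 = 3054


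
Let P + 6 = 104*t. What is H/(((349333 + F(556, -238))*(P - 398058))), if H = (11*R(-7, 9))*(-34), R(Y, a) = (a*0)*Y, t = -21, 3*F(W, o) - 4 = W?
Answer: 0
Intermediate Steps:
F(W, o) = 4/3 + W/3
P = -2190 (P = -6 + 104*(-21) = -6 - 2184 = -2190)
R(Y, a) = 0 (R(Y, a) = 0*Y = 0)
H = 0 (H = (11*0)*(-34) = 0*(-34) = 0)
H/(((349333 + F(556, -238))*(P - 398058))) = 0/(((349333 + (4/3 + (⅓)*556))*(-2190 - 398058))) = 0/(((349333 + (4/3 + 556/3))*(-400248))) = 0/(((349333 + 560/3)*(-400248))) = 0/(((1048559/3)*(-400248))) = 0/(-139894547544) = 0*(-1/139894547544) = 0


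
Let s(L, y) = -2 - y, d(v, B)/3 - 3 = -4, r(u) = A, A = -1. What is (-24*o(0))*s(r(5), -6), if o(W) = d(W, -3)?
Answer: 288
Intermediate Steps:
r(u) = -1
d(v, B) = -3 (d(v, B) = 9 + 3*(-4) = 9 - 12 = -3)
o(W) = -3
(-24*o(0))*s(r(5), -6) = (-24*(-3))*(-2 - 1*(-6)) = 72*(-2 + 6) = 72*4 = 288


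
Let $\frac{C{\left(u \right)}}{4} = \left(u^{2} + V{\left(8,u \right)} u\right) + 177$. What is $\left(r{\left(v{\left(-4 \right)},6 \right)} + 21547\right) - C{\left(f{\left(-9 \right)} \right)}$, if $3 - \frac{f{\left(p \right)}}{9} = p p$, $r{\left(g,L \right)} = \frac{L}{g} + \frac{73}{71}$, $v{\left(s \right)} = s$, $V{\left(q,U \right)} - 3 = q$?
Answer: $- \frac{272567505}{142} \approx -1.9195 \cdot 10^{6}$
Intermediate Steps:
$V{\left(q,U \right)} = 3 + q$
$r{\left(g,L \right)} = \frac{73}{71} + \frac{L}{g}$ ($r{\left(g,L \right)} = \frac{L}{g} + 73 \cdot \frac{1}{71} = \frac{L}{g} + \frac{73}{71} = \frac{73}{71} + \frac{L}{g}$)
$f{\left(p \right)} = 27 - 9 p^{2}$ ($f{\left(p \right)} = 27 - 9 p p = 27 - 9 p^{2}$)
$C{\left(u \right)} = 708 + 4 u^{2} + 44 u$ ($C{\left(u \right)} = 4 \left(\left(u^{2} + \left(3 + 8\right) u\right) + 177\right) = 4 \left(\left(u^{2} + 11 u\right) + 177\right) = 4 \left(177 + u^{2} + 11 u\right) = 708 + 4 u^{2} + 44 u$)
$\left(r{\left(v{\left(-4 \right)},6 \right)} + 21547\right) - C{\left(f{\left(-9 \right)} \right)} = \left(\left(\frac{73}{71} + \frac{6}{-4}\right) + 21547\right) - \left(708 + 4 \left(27 - 9 \left(-9\right)^{2}\right)^{2} + 44 \left(27 - 9 \left(-9\right)^{2}\right)\right) = \left(\left(\frac{73}{71} + 6 \left(- \frac{1}{4}\right)\right) + 21547\right) - \left(708 + 4 \left(27 - 729\right)^{2} + 44 \left(27 - 729\right)\right) = \left(\left(\frac{73}{71} - \frac{3}{2}\right) + 21547\right) - \left(708 + 4 \left(27 - 729\right)^{2} + 44 \left(27 - 729\right)\right) = \left(- \frac{67}{142} + 21547\right) - \left(708 + 4 \left(-702\right)^{2} + 44 \left(-702\right)\right) = \frac{3059607}{142} - \left(708 + 4 \cdot 492804 - 30888\right) = \frac{3059607}{142} - \left(708 + 1971216 - 30888\right) = \frac{3059607}{142} - 1941036 = - \frac{272567505}{142}$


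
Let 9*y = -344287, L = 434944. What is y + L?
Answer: 3570209/9 ≈ 3.9669e+5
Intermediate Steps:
y = -344287/9 (y = (⅑)*(-344287) = -344287/9 ≈ -38254.)
y + L = -344287/9 + 434944 = 3570209/9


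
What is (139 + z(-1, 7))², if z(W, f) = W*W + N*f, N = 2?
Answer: 23716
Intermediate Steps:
z(W, f) = W² + 2*f (z(W, f) = W*W + 2*f = W² + 2*f)
(139 + z(-1, 7))² = (139 + ((-1)² + 2*7))² = (139 + (1 + 14))² = (139 + 15)² = 154² = 23716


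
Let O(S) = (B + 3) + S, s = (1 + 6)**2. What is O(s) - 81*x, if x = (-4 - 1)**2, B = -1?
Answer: -1974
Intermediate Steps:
s = 49 (s = 7**2 = 49)
x = 25 (x = (-5)**2 = 25)
O(S) = 2 + S (O(S) = (-1 + 3) + S = 2 + S)
O(s) - 81*x = (2 + 49) - 81*25 = 51 - 2025 = -1974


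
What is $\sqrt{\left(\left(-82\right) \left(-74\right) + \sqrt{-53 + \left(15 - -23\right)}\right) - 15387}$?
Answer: $\sqrt{-9319 + i \sqrt{15}} \approx 0.0201 + 96.535 i$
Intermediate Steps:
$\sqrt{\left(\left(-82\right) \left(-74\right) + \sqrt{-53 + \left(15 - -23\right)}\right) - 15387} = \sqrt{\left(6068 + \sqrt{-53 + \left(15 + 23\right)}\right) - 15387} = \sqrt{\left(6068 + \sqrt{-53 + 38}\right) - 15387} = \sqrt{\left(6068 + \sqrt{-15}\right) - 15387} = \sqrt{\left(6068 + i \sqrt{15}\right) - 15387} = \sqrt{-9319 + i \sqrt{15}}$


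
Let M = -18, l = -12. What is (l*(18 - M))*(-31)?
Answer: 13392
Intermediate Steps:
(l*(18 - M))*(-31) = -12*(18 - 1*(-18))*(-31) = -12*(18 + 18)*(-31) = -12*36*(-31) = -432*(-31) = 13392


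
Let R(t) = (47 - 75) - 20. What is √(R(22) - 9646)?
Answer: I*√9694 ≈ 98.458*I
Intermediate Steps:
R(t) = -48 (R(t) = -28 - 20 = -48)
√(R(22) - 9646) = √(-48 - 9646) = √(-9694) = I*√9694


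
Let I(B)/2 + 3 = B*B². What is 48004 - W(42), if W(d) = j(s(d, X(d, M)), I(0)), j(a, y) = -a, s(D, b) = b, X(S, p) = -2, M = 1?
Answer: 48002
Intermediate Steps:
I(B) = -6 + 2*B³ (I(B) = -6 + 2*(B*B²) = -6 + 2*B³)
W(d) = 2 (W(d) = -1*(-2) = 2)
48004 - W(42) = 48004 - 1*2 = 48004 - 2 = 48002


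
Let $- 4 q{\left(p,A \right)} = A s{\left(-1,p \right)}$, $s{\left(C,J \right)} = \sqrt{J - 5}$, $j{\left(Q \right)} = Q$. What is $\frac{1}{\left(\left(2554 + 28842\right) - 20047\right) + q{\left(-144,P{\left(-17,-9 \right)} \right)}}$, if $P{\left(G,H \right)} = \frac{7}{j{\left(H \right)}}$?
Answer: $\frac{14708304}{166924549397} - \frac{252 i \sqrt{149}}{166924549397} \approx 8.8113 \cdot 10^{-5} - 1.8428 \cdot 10^{-8} i$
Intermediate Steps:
$s{\left(C,J \right)} = \sqrt{-5 + J}$
$P{\left(G,H \right)} = \frac{7}{H}$
$q{\left(p,A \right)} = - \frac{A \sqrt{-5 + p}}{4}$
$\frac{1}{\left(\left(2554 + 28842\right) - 20047\right) + q{\left(-144,P{\left(-17,-9 \right)} \right)}} = \frac{1}{\left(\left(2554 + 28842\right) - 20047\right) - \frac{\frac{7}{-9} \sqrt{-5 - 144}}{4}} = \frac{1}{\left(31396 - 20047\right) - \frac{7 \left(- \frac{1}{9}\right) \sqrt{-149}}{4}} = \frac{1}{11349 - - \frac{7 i \sqrt{149}}{36}} = \frac{1}{11349 + \frac{7 i \sqrt{149}}{36}}$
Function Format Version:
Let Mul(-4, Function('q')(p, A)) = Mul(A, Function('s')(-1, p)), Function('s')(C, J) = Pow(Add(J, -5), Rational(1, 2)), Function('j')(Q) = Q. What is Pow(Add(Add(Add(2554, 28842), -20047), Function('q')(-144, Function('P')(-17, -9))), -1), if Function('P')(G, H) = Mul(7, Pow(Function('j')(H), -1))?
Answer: Add(Rational(14708304, 166924549397), Mul(Rational(-252, 166924549397), I, Pow(149, Rational(1, 2)))) ≈ Add(8.8113e-5, Mul(-1.8428e-8, I))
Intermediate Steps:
Function('s')(C, J) = Pow(Add(-5, J), Rational(1, 2))
Function('P')(G, H) = Mul(7, Pow(H, -1))
Function('q')(p, A) = Mul(Rational(-1, 4), A, Pow(Add(-5, p), Rational(1, 2))) (Function('q')(p, A) = Mul(Rational(-1, 4), Mul(A, Pow(Add(-5, p), Rational(1, 2)))) = Mul(Rational(-1, 4), A, Pow(Add(-5, p), Rational(1, 2))))
Pow(Add(Add(Add(2554, 28842), -20047), Function('q')(-144, Function('P')(-17, -9))), -1) = Pow(Add(Add(Add(2554, 28842), -20047), Mul(Rational(-1, 4), Mul(7, Pow(-9, -1)), Pow(Add(-5, -144), Rational(1, 2)))), -1) = Pow(Add(Add(31396, -20047), Mul(Rational(-1, 4), Mul(7, Rational(-1, 9)), Pow(-149, Rational(1, 2)))), -1) = Pow(Add(11349, Mul(Rational(-1, 4), Rational(-7, 9), Mul(I, Pow(149, Rational(1, 2))))), -1) = Pow(Add(11349, Mul(Rational(7, 36), I, Pow(149, Rational(1, 2)))), -1)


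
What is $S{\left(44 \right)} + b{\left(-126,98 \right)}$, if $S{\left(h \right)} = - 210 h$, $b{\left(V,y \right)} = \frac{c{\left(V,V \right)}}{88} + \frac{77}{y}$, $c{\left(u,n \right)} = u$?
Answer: $- \frac{2846119}{308} \approx -9240.6$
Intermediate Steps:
$b{\left(V,y \right)} = \frac{77}{y} + \frac{V}{88}$ ($b{\left(V,y \right)} = \frac{V}{88} + \frac{77}{y} = \frac{77}{y} + \frac{V}{88}$)
$S{\left(44 \right)} + b{\left(-126,98 \right)} = \left(-210\right) 44 + \left(\frac{77}{98} + \frac{1}{88} \left(-126\right)\right) = -9240 + \left(77 \cdot \frac{1}{98} - \frac{63}{44}\right) = -9240 + \left(\frac{11}{14} - \frac{63}{44}\right) = -9240 - \frac{199}{308} = - \frac{2846119}{308}$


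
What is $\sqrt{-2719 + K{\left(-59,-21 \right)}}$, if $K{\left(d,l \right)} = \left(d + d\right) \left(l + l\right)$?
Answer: $\sqrt{2237} \approx 47.297$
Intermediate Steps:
$K{\left(d,l \right)} = 4 d l$ ($K{\left(d,l \right)} = 2 d 2 l = 4 d l$)
$\sqrt{-2719 + K{\left(-59,-21 \right)}} = \sqrt{-2719 + 4 \left(-59\right) \left(-21\right)} = \sqrt{-2719 + 4956} = \sqrt{2237}$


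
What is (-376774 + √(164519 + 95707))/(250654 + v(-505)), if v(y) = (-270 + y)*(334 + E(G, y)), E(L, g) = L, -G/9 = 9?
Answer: -376774/54579 + √28914/18193 ≈ -6.8939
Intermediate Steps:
G = -81 (G = -9*9 = -81)
v(y) = -68310 + 253*y (v(y) = (-270 + y)*(334 - 81) = (-270 + y)*253 = -68310 + 253*y)
(-376774 + √(164519 + 95707))/(250654 + v(-505)) = (-376774 + √(164519 + 95707))/(250654 + (-68310 + 253*(-505))) = (-376774 + √260226)/(250654 + (-68310 - 127765)) = (-376774 + 3*√28914)/(250654 - 196075) = (-376774 + 3*√28914)/54579 = (-376774 + 3*√28914)*(1/54579) = -376774/54579 + √28914/18193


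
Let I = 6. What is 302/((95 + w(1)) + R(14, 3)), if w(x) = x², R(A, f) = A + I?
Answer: 151/58 ≈ 2.6034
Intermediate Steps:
R(A, f) = 6 + A (R(A, f) = A + 6 = 6 + A)
302/((95 + w(1)) + R(14, 3)) = 302/((95 + 1²) + (6 + 14)) = 302/((95 + 1) + 20) = 302/(96 + 20) = 302/116 = 302*(1/116) = 151/58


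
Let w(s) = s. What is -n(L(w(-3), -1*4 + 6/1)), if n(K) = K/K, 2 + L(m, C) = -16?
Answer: -1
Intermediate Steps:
L(m, C) = -18 (L(m, C) = -2 - 16 = -18)
n(K) = 1
-n(L(w(-3), -1*4 + 6/1)) = -1*1 = -1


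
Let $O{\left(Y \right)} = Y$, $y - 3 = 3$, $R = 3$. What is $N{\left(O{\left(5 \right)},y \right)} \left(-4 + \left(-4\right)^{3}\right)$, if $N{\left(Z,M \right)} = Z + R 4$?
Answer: $-1156$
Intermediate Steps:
$y = 6$ ($y = 3 + 3 = 6$)
$N{\left(Z,M \right)} = 12 + Z$ ($N{\left(Z,M \right)} = Z + 3 \cdot 4 = Z + 12 = 12 + Z$)
$N{\left(O{\left(5 \right)},y \right)} \left(-4 + \left(-4\right)^{3}\right) = \left(12 + 5\right) \left(-4 + \left(-4\right)^{3}\right) = 17 \left(-4 - 64\right) = 17 \left(-68\right) = -1156$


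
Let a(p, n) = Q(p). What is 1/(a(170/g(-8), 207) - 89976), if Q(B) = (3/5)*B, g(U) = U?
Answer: -4/359955 ≈ -1.1112e-5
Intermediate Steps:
Q(B) = 3*B/5 (Q(B) = (3*(⅕))*B = 3*B/5)
a(p, n) = 3*p/5
1/(a(170/g(-8), 207) - 89976) = 1/(3*(170/(-8))/5 - 89976) = 1/(3*(170*(-⅛))/5 - 89976) = 1/((⅗)*(-85/4) - 89976) = 1/(-51/4 - 89976) = 1/(-359955/4) = -4/359955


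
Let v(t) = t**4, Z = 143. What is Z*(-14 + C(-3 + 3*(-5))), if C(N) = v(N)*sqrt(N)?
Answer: -2002 + 45034704*I*sqrt(2) ≈ -2002.0 + 6.3689e+7*I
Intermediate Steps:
C(N) = N**(9/2) (C(N) = N**4*sqrt(N) = N**(9/2))
Z*(-14 + C(-3 + 3*(-5))) = 143*(-14 + (-3 + 3*(-5))**(9/2)) = 143*(-14 + (-3 - 15)**(9/2)) = 143*(-14 + (-18)**(9/2)) = 143*(-14 + 314928*I*sqrt(2)) = -2002 + 45034704*I*sqrt(2)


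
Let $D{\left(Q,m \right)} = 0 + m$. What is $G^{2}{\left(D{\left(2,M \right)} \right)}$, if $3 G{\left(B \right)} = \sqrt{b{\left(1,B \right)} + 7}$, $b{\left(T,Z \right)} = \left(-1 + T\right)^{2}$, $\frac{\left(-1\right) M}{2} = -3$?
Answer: $\frac{7}{9} \approx 0.77778$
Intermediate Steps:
$M = 6$ ($M = \left(-2\right) \left(-3\right) = 6$)
$D{\left(Q,m \right)} = m$
$G{\left(B \right)} = \frac{\sqrt{7}}{3}$ ($G{\left(B \right)} = \frac{\sqrt{\left(-1 + 1\right)^{2} + 7}}{3} = \frac{\sqrt{0^{2} + 7}}{3} = \frac{\sqrt{0 + 7}}{3} = \frac{\sqrt{7}}{3}$)
$G^{2}{\left(D{\left(2,M \right)} \right)} = \left(\frac{\sqrt{7}}{3}\right)^{2} = \frac{7}{9}$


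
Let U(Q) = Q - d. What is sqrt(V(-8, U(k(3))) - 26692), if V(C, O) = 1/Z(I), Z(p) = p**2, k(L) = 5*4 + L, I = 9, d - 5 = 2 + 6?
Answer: I*sqrt(2162051)/9 ≈ 163.38*I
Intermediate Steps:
d = 13 (d = 5 + (2 + 6) = 5 + 8 = 13)
k(L) = 20 + L
U(Q) = -13 + Q (U(Q) = Q - 1*13 = Q - 13 = -13 + Q)
V(C, O) = 1/81 (V(C, O) = 1/(9**2) = 1/81)
sqrt(V(-8, U(k(3))) - 26692) = sqrt(1/81 - 26692) = sqrt(-2162051/81) = I*sqrt(2162051)/9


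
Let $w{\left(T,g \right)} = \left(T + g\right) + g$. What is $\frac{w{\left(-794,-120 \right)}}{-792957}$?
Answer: $\frac{94}{72087} \approx 0.001304$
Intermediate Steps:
$w{\left(T,g \right)} = T + 2 g$
$\frac{w{\left(-794,-120 \right)}}{-792957} = \frac{-794 + 2 \left(-120\right)}{-792957} = \left(-794 - 240\right) \left(- \frac{1}{792957}\right) = \left(-1034\right) \left(- \frac{1}{792957}\right) = \frac{94}{72087}$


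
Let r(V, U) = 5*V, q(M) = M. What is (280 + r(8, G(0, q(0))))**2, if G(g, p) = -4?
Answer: 102400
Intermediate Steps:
(280 + r(8, G(0, q(0))))**2 = (280 + 5*8)**2 = (280 + 40)**2 = 320**2 = 102400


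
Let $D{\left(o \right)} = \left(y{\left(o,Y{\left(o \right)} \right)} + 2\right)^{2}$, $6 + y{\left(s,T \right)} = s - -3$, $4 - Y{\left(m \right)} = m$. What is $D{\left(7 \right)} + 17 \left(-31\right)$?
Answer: $-491$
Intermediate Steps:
$Y{\left(m \right)} = 4 - m$
$y{\left(s,T \right)} = -3 + s$ ($y{\left(s,T \right)} = -6 + \left(s - -3\right) = -6 + \left(s + 3\right) = -6 + \left(3 + s\right) = -3 + s$)
$D{\left(o \right)} = \left(-1 + o\right)^{2}$ ($D{\left(o \right)} = \left(\left(-3 + o\right) + 2\right)^{2} = \left(-1 + o\right)^{2}$)
$D{\left(7 \right)} + 17 \left(-31\right) = \left(-1 + 7\right)^{2} + 17 \left(-31\right) = 6^{2} - 527 = 36 - 527 = -491$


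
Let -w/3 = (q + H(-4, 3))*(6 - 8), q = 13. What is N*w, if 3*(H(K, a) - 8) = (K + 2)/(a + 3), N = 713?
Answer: 268088/3 ≈ 89363.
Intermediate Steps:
H(K, a) = 8 + (2 + K)/(3*(3 + a)) (H(K, a) = 8 + ((K + 2)/(a + 3))/3 = 8 + ((2 + K)/(3 + a))/3 = 8 + (2 + K)/(3*(3 + a)))
w = 376/3 (w = -3*(13 + (74 - 4 + 24*3)/(3*(3 + 3)))*(6 - 8) = -3*(13 + (1/3)*(74 - 4 + 72)/6)*(-2) = -3*(13 + (1/3)*(1/6)*142)*(-2) = -3*(13 + 71/9)*(-2) = -188*(-2)/3 = -3*(-376/9) = 376/3 ≈ 125.33)
N*w = 713*(376/3) = 268088/3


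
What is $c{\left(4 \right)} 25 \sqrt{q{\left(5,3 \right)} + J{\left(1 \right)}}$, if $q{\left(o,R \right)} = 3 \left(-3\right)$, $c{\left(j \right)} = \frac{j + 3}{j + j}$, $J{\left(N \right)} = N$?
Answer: $\frac{175 i \sqrt{2}}{4} \approx 61.872 i$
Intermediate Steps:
$c{\left(j \right)} = \frac{3 + j}{2 j}$
$q{\left(o,R \right)} = -9$
$c{\left(4 \right)} 25 \sqrt{q{\left(5,3 \right)} + J{\left(1 \right)}} = \frac{3 + 4}{2 \cdot 4} \cdot 25 \sqrt{-9 + 1} = \frac{1}{2} \cdot \frac{1}{4} \cdot 7 \cdot 25 \sqrt{-8} = \frac{7}{8} \cdot 25 \cdot 2 i \sqrt{2} = \frac{175 \cdot 2 i \sqrt{2}}{8} = \frac{175 i \sqrt{2}}{4}$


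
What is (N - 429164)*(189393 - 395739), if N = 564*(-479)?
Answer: 144301884720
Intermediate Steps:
N = -270156
(N - 429164)*(189393 - 395739) = (-270156 - 429164)*(189393 - 395739) = -699320*(-206346) = 144301884720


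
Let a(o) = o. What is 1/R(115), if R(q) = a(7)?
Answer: 1/7 ≈ 0.14286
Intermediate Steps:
R(q) = 7
1/R(115) = 1/7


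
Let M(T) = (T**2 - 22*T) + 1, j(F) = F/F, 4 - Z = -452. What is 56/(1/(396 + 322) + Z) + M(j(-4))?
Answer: -6507972/327409 ≈ -19.877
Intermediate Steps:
Z = 456 (Z = 4 - 1*(-452) = 4 + 452 = 456)
j(F) = 1
M(T) = 1 + T**2 - 22*T
56/(1/(396 + 322) + Z) + M(j(-4)) = 56/(1/(396 + 322) + 456) + (1 + 1**2 - 22*1) = 56/(1/718 + 456) + (1 + 1 - 22) = 56/(1/718 + 456) - 20 = 56/(327409/718) - 20 = (718/327409)*56 - 20 = 40208/327409 - 20 = -6507972/327409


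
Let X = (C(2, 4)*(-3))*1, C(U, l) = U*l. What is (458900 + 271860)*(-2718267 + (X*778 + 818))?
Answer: -1999447781960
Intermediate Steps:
X = -24 (X = ((2*4)*(-3))*1 = (8*(-3))*1 = -24*1 = -24)
(458900 + 271860)*(-2718267 + (X*778 + 818)) = (458900 + 271860)*(-2718267 + (-24*778 + 818)) = 730760*(-2718267 + (-18672 + 818)) = 730760*(-2718267 - 17854) = 730760*(-2736121) = -1999447781960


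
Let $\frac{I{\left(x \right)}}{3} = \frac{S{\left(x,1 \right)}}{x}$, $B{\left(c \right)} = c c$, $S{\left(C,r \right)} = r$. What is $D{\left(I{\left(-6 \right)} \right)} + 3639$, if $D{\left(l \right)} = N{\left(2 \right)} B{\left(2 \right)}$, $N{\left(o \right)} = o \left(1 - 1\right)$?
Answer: $3639$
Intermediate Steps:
$N{\left(o \right)} = 0$ ($N{\left(o \right)} = o 0 = 0$)
$B{\left(c \right)} = c^{2}$
$I{\left(x \right)} = \frac{3}{x}$ ($I{\left(x \right)} = 3 \cdot 1 \frac{1}{x} = \frac{3}{x}$)
$D{\left(l \right)} = 0$ ($D{\left(l \right)} = 0 \cdot 2^{2} = 0 \cdot 4 = 0$)
$D{\left(I{\left(-6 \right)} \right)} + 3639 = 0 + 3639 = 3639$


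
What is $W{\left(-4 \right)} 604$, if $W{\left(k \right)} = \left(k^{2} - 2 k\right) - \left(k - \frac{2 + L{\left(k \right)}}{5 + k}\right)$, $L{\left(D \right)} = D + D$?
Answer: $13288$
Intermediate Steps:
$L{\left(D \right)} = 2 D$
$W{\left(k \right)} = k^{2} - 3 k + \frac{2 + 2 k}{5 + k}$ ($W{\left(k \right)} = \left(k^{2} - 2 k\right) - \left(k - \frac{2 + 2 k}{5 + k}\right) = k^{2} - 3 k + \frac{2 + 2 k}{5 + k}$)
$W{\left(-4 \right)} 604 = \frac{2 + \left(-4\right)^{3} - -52 + 2 \left(-4\right)^{2}}{5 - 4} \cdot 604 = \frac{2 - 64 + 52 + 2 \cdot 16}{1} \cdot 604 = 1 \left(2 - 64 + 52 + 32\right) 604 = 1 \cdot 22 \cdot 604 = 22 \cdot 604 = 13288$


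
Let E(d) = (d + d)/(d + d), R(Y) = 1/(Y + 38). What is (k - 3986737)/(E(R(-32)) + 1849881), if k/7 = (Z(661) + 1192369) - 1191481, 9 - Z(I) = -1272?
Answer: -1985777/924941 ≈ -2.1469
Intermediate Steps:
Z(I) = 1281 (Z(I) = 9 - 1*(-1272) = 9 + 1272 = 1281)
k = 15183 (k = 7*((1281 + 1192369) - 1191481) = 7*(1193650 - 1191481) = 7*2169 = 15183)
R(Y) = 1/(38 + Y)
E(d) = 1 (E(d) = (2*d)/((2*d)) = (2*d)*(1/(2*d)) = 1)
(k - 3986737)/(E(R(-32)) + 1849881) = (15183 - 3986737)/(1 + 1849881) = -3971554/1849882 = -3971554*1/1849882 = -1985777/924941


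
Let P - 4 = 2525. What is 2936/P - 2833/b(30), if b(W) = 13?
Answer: -7126489/32877 ≈ -216.76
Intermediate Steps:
P = 2529 (P = 4 + 2525 = 2529)
2936/P - 2833/b(30) = 2936/2529 - 2833/13 = -7126489/32877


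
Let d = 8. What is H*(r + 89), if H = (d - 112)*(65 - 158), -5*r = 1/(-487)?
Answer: 2096077152/2435 ≈ 8.6081e+5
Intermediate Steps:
r = 1/2435 (r = -⅕/(-487) = -⅕*(-1/487) = 1/2435 ≈ 0.00041068)
H = 9672 (H = (8 - 112)*(65 - 158) = -104*(-93) = 9672)
H*(r + 89) = 9672*(1/2435 + 89) = 9672*(216716/2435) = 2096077152/2435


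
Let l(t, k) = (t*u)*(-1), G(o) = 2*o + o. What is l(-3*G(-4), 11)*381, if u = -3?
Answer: 41148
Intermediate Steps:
G(o) = 3*o
l(t, k) = 3*t (l(t, k) = (t*(-3))*(-1) = -3*t*(-1) = 3*t)
l(-3*G(-4), 11)*381 = (3*(-9*(-4)))*381 = (3*(-3*(-12)))*381 = (3*36)*381 = 108*381 = 41148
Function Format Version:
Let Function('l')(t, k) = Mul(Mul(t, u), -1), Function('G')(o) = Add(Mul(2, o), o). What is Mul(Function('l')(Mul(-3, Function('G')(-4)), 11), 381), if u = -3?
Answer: 41148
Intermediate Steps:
Function('G')(o) = Mul(3, o)
Function('l')(t, k) = Mul(3, t) (Function('l')(t, k) = Mul(Mul(t, -3), -1) = Mul(Mul(-3, t), -1) = Mul(3, t))
Mul(Function('l')(Mul(-3, Function('G')(-4)), 11), 381) = Mul(Mul(3, Mul(-3, Mul(3, -4))), 381) = Mul(Mul(3, Mul(-3, -12)), 381) = Mul(Mul(3, 36), 381) = Mul(108, 381) = 41148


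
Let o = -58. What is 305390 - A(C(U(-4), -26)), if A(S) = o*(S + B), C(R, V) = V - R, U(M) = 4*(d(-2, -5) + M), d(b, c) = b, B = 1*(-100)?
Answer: 299474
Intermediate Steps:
B = -100
U(M) = -8 + 4*M (U(M) = 4*(-2 + M) = -8 + 4*M)
A(S) = 5800 - 58*S (A(S) = -58*(S - 100) = -58*(-100 + S) = 5800 - 58*S)
305390 - A(C(U(-4), -26)) = 305390 - (5800 - 58*(-26 - (-8 + 4*(-4)))) = 305390 - (5800 - 58*(-26 - (-8 - 16))) = 305390 - (5800 - 58*(-26 - 1*(-24))) = 305390 - (5800 - 58*(-26 + 24)) = 305390 - (5800 - 58*(-2)) = 305390 - (5800 + 116) = 305390 - 1*5916 = 305390 - 5916 = 299474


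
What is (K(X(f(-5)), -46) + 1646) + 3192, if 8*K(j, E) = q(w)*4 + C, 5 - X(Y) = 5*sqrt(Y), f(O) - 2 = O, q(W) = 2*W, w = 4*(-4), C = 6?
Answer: 19291/4 ≈ 4822.8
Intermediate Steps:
w = -16
f(O) = 2 + O
X(Y) = 5 - 5*sqrt(Y)
K(j, E) = -61/4 (K(j, E) = ((2*(-16))*4 + 6)/8 = (-32*4 + 6)/8 = (-128 + 6)/8 = (1/8)*(-122) = -61/4)
(K(X(f(-5)), -46) + 1646) + 3192 = (-61/4 + 1646) + 3192 = 6523/4 + 3192 = 19291/4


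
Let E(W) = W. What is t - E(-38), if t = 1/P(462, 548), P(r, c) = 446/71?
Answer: 17019/446 ≈ 38.159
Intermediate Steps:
P(r, c) = 446/71 (P(r, c) = 446*(1/71) = 446/71)
t = 71/446 (t = 1/(446/71) = 71/446 ≈ 0.15919)
t - E(-38) = 71/446 - 1*(-38) = 71/446 + 38 = 17019/446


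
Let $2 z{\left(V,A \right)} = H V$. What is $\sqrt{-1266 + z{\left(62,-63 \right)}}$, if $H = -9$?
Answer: $i \sqrt{1545} \approx 39.307 i$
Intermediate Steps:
$z{\left(V,A \right)} = - \frac{9 V}{2}$ ($z{\left(V,A \right)} = \frac{\left(-9\right) V}{2} = - \frac{9 V}{2}$)
$\sqrt{-1266 + z{\left(62,-63 \right)}} = \sqrt{-1266 - 279} = \sqrt{-1545} = i \sqrt{1545}$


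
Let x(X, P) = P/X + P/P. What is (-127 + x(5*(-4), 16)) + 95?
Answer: -159/5 ≈ -31.800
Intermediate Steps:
x(X, P) = 1 + P/X (x(X, P) = P/X + 1 = 1 + P/X)
(-127 + x(5*(-4), 16)) + 95 = (-127 + (16 + 5*(-4))/((5*(-4)))) + 95 = (-127 + (16 - 20)/(-20)) + 95 = (-127 - 1/20*(-4)) + 95 = (-127 + 1/5) + 95 = -634/5 + 95 = -159/5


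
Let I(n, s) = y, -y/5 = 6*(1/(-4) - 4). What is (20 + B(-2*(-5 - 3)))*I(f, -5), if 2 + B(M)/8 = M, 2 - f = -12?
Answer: 16830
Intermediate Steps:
f = 14 (f = 2 - 1*(-12) = 2 + 12 = 14)
B(M) = -16 + 8*M
y = 255/2 (y = -30*(1/(-4) - 4) = -30*(-1/4 - 4) = -30*(-17)/4 = -5*(-51/2) = 255/2 ≈ 127.50)
I(n, s) = 255/2
(20 + B(-2*(-5 - 3)))*I(f, -5) = (20 + (-16 + 8*(-2*(-5 - 3))))*(255/2) = (20 + (-16 + 8*(-2*(-8))))*(255/2) = (20 + (-16 + 8*16))*(255/2) = (20 + (-16 + 128))*(255/2) = (20 + 112)*(255/2) = 132*(255/2) = 16830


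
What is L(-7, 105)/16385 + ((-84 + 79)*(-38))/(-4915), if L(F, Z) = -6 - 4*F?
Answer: -601004/16106455 ≈ -0.037314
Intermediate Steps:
L(-7, 105)/16385 + ((-84 + 79)*(-38))/(-4915) = (-6 - 4*(-7))/16385 + ((-84 + 79)*(-38))/(-4915) = (-6 + 28)*(1/16385) - 5*(-38)*(-1/4915) = 22*(1/16385) + 190*(-1/4915) = 22/16385 - 38/983 = -601004/16106455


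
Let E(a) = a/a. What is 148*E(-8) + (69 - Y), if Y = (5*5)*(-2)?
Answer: 267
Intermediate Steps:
Y = -50 (Y = 25*(-2) = -50)
E(a) = 1
148*E(-8) + (69 - Y) = 148*1 + (69 - 1*(-50)) = 148 + (69 + 50) = 148 + 119 = 267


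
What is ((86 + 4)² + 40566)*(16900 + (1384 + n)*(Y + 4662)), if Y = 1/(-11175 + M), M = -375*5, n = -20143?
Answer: -3085046192562217/725 ≈ -4.2552e+12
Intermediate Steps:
M = -1875
Y = -1/13050 (Y = 1/(-11175 - 1875) = 1/(-13050) = -1/13050 ≈ -7.6628e-5)
((86 + 4)² + 40566)*(16900 + (1384 + n)*(Y + 4662)) = ((86 + 4)² + 40566)*(16900 + (1384 - 20143)*(-1/13050 + 4662)) = (90² + 40566)*(16900 - 18759*60839099/13050) = (8100 + 40566)*(16900 - 380426886047/4350) = 48666*(-380353371047/4350) = -3085046192562217/725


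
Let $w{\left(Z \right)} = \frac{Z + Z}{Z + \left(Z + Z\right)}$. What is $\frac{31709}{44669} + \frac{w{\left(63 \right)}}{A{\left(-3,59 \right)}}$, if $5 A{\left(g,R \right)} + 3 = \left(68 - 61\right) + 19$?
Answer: $\frac{2634611}{3082161} \approx 0.85479$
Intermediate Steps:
$A{\left(g,R \right)} = \frac{23}{5}$ ($A{\left(g,R \right)} = - \frac{3}{5} + \frac{\left(68 - 61\right) + 19}{5} = - \frac{3}{5} + \frac{7 + 19}{5} = - \frac{3}{5} + \frac{1}{5} \cdot 26 = - \frac{3}{5} + \frac{26}{5} = \frac{23}{5}$)
$w{\left(Z \right)} = \frac{2}{3}$ ($w{\left(Z \right)} = \frac{2 Z}{Z + 2 Z} = \frac{2 Z}{3 Z} = 2 Z \frac{1}{3 Z} = \frac{2}{3}$)
$\frac{31709}{44669} + \frac{w{\left(63 \right)}}{A{\left(-3,59 \right)}} = \frac{31709}{44669} + \frac{2}{3 \cdot \frac{23}{5}} = 31709 \cdot \frac{1}{44669} + \frac{2}{3} \cdot \frac{5}{23} = \frac{31709}{44669} + \frac{10}{69} = \frac{2634611}{3082161}$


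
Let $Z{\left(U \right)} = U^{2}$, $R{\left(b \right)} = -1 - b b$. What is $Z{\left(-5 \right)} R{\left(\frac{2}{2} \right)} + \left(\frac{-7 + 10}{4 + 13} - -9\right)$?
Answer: $- \frac{694}{17} \approx -40.824$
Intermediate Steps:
$R{\left(b \right)} = -1 - b^{2}$
$Z{\left(-5 \right)} R{\left(\frac{2}{2} \right)} + \left(\frac{-7 + 10}{4 + 13} - -9\right) = \left(-5\right)^{2} \left(-1 - \left(\frac{2}{2}\right)^{2}\right) + \left(\frac{-7 + 10}{4 + 13} - -9\right) = 25 \left(-1 - \left(2 \cdot \frac{1}{2}\right)^{2}\right) + \left(\frac{3}{17} + 9\right) = 25 \left(-1 - 1^{2}\right) + \left(3 \cdot \frac{1}{17} + 9\right) = 25 \left(-1 - 1\right) + \left(\frac{3}{17} + 9\right) = 25 \left(-1 - 1\right) + \frac{156}{17} = 25 \left(-2\right) + \frac{156}{17} = -50 + \frac{156}{17} = - \frac{694}{17}$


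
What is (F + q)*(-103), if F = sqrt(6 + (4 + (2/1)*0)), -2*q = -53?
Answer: -5459/2 - 103*sqrt(10) ≈ -3055.2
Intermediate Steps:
q = 53/2 (q = -1/2*(-53) = 53/2 ≈ 26.500)
F = sqrt(10) (F = sqrt(6 + (4 + (2*1)*0)) = sqrt(6 + (4 + 2*0)) = sqrt(6 + (4 + 0)) = sqrt(6 + 4) = sqrt(10) ≈ 3.1623)
(F + q)*(-103) = (sqrt(10) + 53/2)*(-103) = (53/2 + sqrt(10))*(-103) = -5459/2 - 103*sqrt(10)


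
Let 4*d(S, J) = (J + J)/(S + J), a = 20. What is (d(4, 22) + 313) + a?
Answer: 8669/26 ≈ 333.42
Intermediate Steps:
d(S, J) = J/(2*(J + S)) (d(S, J) = ((J + J)/(S + J))/4 = ((2*J)/(J + S))/4 = (2*J/(J + S))/4 = J/(2*(J + S)))
(d(4, 22) + 313) + a = ((½)*22/(22 + 4) + 313) + 20 = ((½)*22/26 + 313) + 20 = ((½)*22*(1/26) + 313) + 20 = (11/26 + 313) + 20 = 8149/26 + 20 = 8669/26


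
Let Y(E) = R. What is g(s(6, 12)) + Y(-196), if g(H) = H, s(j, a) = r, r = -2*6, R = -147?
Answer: -159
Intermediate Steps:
r = -12
s(j, a) = -12
Y(E) = -147
g(s(6, 12)) + Y(-196) = -12 - 147 = -159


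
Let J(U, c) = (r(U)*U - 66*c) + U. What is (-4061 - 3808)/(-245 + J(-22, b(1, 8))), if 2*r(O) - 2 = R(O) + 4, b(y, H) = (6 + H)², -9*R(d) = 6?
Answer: 23607/39785 ≈ 0.59336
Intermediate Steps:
R(d) = -⅔ (R(d) = -⅑*6 = -⅔)
r(O) = 8/3 (r(O) = 1 + (-⅔ + 4)/2 = 1 + (½)*(10/3) = 1 + 5/3 = 8/3)
J(U, c) = -66*c + 11*U/3 (J(U, c) = (8*U/3 - 66*c) + U = (-66*c + 8*U/3) + U = -66*c + 11*U/3)
(-4061 - 3808)/(-245 + J(-22, b(1, 8))) = (-4061 - 3808)/(-245 + (-66*(6 + 8)² + (11/3)*(-22))) = -7869/(-245 + (-66*14² - 242/3)) = -7869/(-245 + (-66*196 - 242/3)) = -7869/(-245 + (-12936 - 242/3)) = -7869/(-245 - 39050/3) = -7869/(-39785/3) = -7869*(-3/39785) = 23607/39785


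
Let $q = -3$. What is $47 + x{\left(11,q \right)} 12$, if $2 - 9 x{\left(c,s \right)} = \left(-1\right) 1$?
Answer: $51$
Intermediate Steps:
$x{\left(c,s \right)} = \frac{1}{3}$ ($x{\left(c,s \right)} = \frac{2}{9} - \frac{\left(-1\right) 1}{9} = \frac{2}{9} - - \frac{1}{9} = \frac{2}{9} + \frac{1}{9} = \frac{1}{3}$)
$47 + x{\left(11,q \right)} 12 = 47 + \frac{1}{3} \cdot 12 = 47 + 4 = 51$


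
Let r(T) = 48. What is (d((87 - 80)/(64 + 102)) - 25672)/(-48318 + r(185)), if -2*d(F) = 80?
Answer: 12856/24135 ≈ 0.53267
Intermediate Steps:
d(F) = -40 (d(F) = -1/2*80 = -40)
(d((87 - 80)/(64 + 102)) - 25672)/(-48318 + r(185)) = (-40 - 25672)/(-48318 + 48) = -25712/(-48270) = -25712*(-1/48270) = 12856/24135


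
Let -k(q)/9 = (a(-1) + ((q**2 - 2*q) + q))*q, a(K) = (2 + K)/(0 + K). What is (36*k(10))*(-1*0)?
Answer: 0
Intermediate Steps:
a(K) = (2 + K)/K
k(q) = -9*q*(-1 + q**2 - q) (k(q) = -9*((2 - 1)/(-1) + ((q**2 - 2*q) + q))*q = -9*(-1*1 + (q**2 - q))*q = -9*(-1 + (q**2 - q))*q = -9*(-1 + q**2 - q)*q = -9*q*(-1 + q**2 - q))
(36*k(10))*(-1*0) = (36*(9*10*(1 + 10 - 1*10**2)))*(-1*0) = (36*(9*10*(1 + 10 - 1*100)))*0 = (36*(9*10*(1 + 10 - 100)))*0 = (36*(9*10*(-89)))*0 = (36*(-8010))*0 = -288360*0 = 0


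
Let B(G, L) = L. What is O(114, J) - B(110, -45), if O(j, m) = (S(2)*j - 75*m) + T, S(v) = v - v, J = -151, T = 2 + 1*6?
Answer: 11378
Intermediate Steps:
T = 8 (T = 2 + 6 = 8)
S(v) = 0
O(j, m) = 8 - 75*m (O(j, m) = (0*j - 75*m) + 8 = (0 - 75*m) + 8 = -75*m + 8 = 8 - 75*m)
O(114, J) - B(110, -45) = (8 - 75*(-151)) - 1*(-45) = (8 + 11325) + 45 = 11333 + 45 = 11378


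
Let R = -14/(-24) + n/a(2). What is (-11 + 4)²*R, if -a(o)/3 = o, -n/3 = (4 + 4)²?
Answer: 19159/12 ≈ 1596.6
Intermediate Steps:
n = -192 (n = -3*(4 + 4)² = -3*8² = -3*64 = -192)
a(o) = -3*o
R = 391/12 (R = -14/(-24) - 192/((-3*2)) = -14*(-1/24) - 192/(-6) = 7/12 - 192*(-⅙) = 7/12 + 32 = 391/12 ≈ 32.583)
(-11 + 4)²*R = (-11 + 4)²*(391/12) = (-7)²*(391/12) = 49*(391/12) = 19159/12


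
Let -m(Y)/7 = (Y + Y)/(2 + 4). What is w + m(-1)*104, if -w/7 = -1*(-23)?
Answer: 245/3 ≈ 81.667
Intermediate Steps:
m(Y) = -7*Y/3 (m(Y) = -7*(Y + Y)/(2 + 4) = -7*2*Y/6 = -7*Y/3)
w = -161 (w = -(-7)*(-23) = -7*23 = -161)
w + m(-1)*104 = -161 - 7/3*(-1)*104 = -161 + (7/3)*104 = -161 + 728/3 = 245/3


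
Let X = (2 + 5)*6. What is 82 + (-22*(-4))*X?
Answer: 3778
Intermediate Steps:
X = 42 (X = 7*6 = 42)
82 + (-22*(-4))*X = 82 - 22*(-4)*42 = 82 + 88*42 = 82 + 3696 = 3778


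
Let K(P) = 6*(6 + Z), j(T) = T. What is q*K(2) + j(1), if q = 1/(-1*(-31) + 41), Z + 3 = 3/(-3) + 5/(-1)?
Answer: ¾ ≈ 0.75000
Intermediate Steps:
Z = -9 (Z = -3 + (3/(-3) + 5/(-1)) = -3 + (3*(-⅓) + 5*(-1)) = -3 + (-1 - 5) = -3 - 6 = -9)
q = 1/72 (q = 1/(31 + 41) = 1/72 ≈ 0.013889)
K(P) = -18 (K(P) = 6*(6 - 9) = 6*(-3) = -18)
q*K(2) + j(1) = (1/72)*(-18) + 1 = -¼ + 1 = ¾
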